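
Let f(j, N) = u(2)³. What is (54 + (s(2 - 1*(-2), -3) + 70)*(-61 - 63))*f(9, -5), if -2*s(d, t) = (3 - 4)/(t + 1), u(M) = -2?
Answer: 68760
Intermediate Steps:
f(j, N) = -8 (f(j, N) = (-2)³ = -8)
s(d, t) = 1/(2*(1 + t)) (s(d, t) = -(3 - 4)/(2*(t + 1)) = -(-1)/(2*(1 + t)) = 1/(2*(1 + t)))
(54 + (s(2 - 1*(-2), -3) + 70)*(-61 - 63))*f(9, -5) = (54 + (1/(2*(1 - 3)) + 70)*(-61 - 63))*(-8) = (54 + ((½)/(-2) + 70)*(-124))*(-8) = (54 + ((½)*(-½) + 70)*(-124))*(-8) = (54 + (-¼ + 70)*(-124))*(-8) = (54 + (279/4)*(-124))*(-8) = (54 - 8649)*(-8) = -8595*(-8) = 68760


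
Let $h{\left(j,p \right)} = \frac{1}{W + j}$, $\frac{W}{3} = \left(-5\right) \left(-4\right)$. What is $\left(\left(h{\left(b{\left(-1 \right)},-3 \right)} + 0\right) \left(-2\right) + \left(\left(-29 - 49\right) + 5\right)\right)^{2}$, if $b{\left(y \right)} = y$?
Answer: $\frac{18567481}{3481} \approx 5334.0$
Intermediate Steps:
$W = 60$ ($W = 3 \left(\left(-5\right) \left(-4\right)\right) = 3 \cdot 20 = 60$)
$h{\left(j,p \right)} = \frac{1}{60 + j}$
$\left(\left(h{\left(b{\left(-1 \right)},-3 \right)} + 0\right) \left(-2\right) + \left(\left(-29 - 49\right) + 5\right)\right)^{2} = \left(\left(\frac{1}{60 - 1} + 0\right) \left(-2\right) + \left(\left(-29 - 49\right) + 5\right)\right)^{2} = \left(\left(\frac{1}{59} + 0\right) \left(-2\right) + \left(-78 + 5\right)\right)^{2} = \left(\left(\frac{1}{59} + 0\right) \left(-2\right) - 73\right)^{2} = \left(\frac{1}{59} \left(-2\right) - 73\right)^{2} = \left(- \frac{2}{59} - 73\right)^{2} = \left(- \frac{4309}{59}\right)^{2} = \frac{18567481}{3481}$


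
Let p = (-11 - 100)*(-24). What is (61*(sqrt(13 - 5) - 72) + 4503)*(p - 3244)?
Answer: -64380 - 70760*sqrt(2) ≈ -1.6445e+5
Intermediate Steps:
p = 2664 (p = -111*(-24) = 2664)
(61*(sqrt(13 - 5) - 72) + 4503)*(p - 3244) = (61*(sqrt(13 - 5) - 72) + 4503)*(2664 - 3244) = (61*(sqrt(8) - 72) + 4503)*(-580) = (61*(2*sqrt(2) - 72) + 4503)*(-580) = (61*(-72 + 2*sqrt(2)) + 4503)*(-580) = ((-4392 + 122*sqrt(2)) + 4503)*(-580) = (111 + 122*sqrt(2))*(-580) = -64380 - 70760*sqrt(2)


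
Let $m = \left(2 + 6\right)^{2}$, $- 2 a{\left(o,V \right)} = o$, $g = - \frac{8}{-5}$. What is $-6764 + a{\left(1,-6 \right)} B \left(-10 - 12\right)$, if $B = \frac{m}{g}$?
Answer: $-6324$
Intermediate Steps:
$g = \frac{8}{5}$ ($g = \left(-8\right) \left(- \frac{1}{5}\right) = \frac{8}{5} \approx 1.6$)
$a{\left(o,V \right)} = - \frac{o}{2}$
$m = 64$ ($m = 8^{2} = 64$)
$B = 40$ ($B = \frac{64}{\frac{8}{5}} = 64 \cdot \frac{5}{8} = 40$)
$-6764 + a{\left(1,-6 \right)} B \left(-10 - 12\right) = -6764 + \left(- \frac{1}{2}\right) 1 \cdot 40 \left(-10 - 12\right) = -6764 + \left(- \frac{1}{2}\right) 40 \left(-22\right) = -6764 - -440 = -6764 + 440 = -6324$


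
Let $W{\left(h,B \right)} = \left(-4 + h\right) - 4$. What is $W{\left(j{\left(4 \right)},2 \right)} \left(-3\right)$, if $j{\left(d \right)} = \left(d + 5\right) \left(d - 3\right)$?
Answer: $-3$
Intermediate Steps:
$j{\left(d \right)} = \left(-3 + d\right) \left(5 + d\right)$ ($j{\left(d \right)} = \left(5 + d\right) \left(-3 + d\right) = \left(-3 + d\right) \left(5 + d\right)$)
$W{\left(h,B \right)} = -8 + h$
$W{\left(j{\left(4 \right)},2 \right)} \left(-3\right) = \left(-8 + \left(-15 + 4^{2} + 2 \cdot 4\right)\right) \left(-3\right) = \left(-8 + \left(-15 + 16 + 8\right)\right) \left(-3\right) = \left(-8 + 9\right) \left(-3\right) = 1 \left(-3\right) = -3$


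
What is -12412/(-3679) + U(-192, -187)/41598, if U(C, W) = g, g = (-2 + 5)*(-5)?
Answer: 172086397/51013014 ≈ 3.3734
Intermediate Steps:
g = -15 (g = 3*(-5) = -15)
U(C, W) = -15
-12412/(-3679) + U(-192, -187)/41598 = -12412/(-3679) - 15/41598 = -12412*(-1/3679) - 15*1/41598 = 12412/3679 - 5/13866 = 172086397/51013014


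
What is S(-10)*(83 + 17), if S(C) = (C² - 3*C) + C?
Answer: 12000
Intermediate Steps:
S(C) = C² - 2*C
S(-10)*(83 + 17) = (-10*(-2 - 10))*(83 + 17) = -10*(-12)*100 = 120*100 = 12000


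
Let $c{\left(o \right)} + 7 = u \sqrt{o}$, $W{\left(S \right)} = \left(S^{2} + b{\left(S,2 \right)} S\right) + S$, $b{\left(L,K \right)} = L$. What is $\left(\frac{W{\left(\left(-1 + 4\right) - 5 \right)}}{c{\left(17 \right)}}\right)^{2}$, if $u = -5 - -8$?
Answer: $\frac{36}{\left(7 - 3 \sqrt{17}\right)^{2}} \approx 1.2487$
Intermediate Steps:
$u = 3$ ($u = -5 + 8 = 3$)
$W{\left(S \right)} = S + 2 S^{2}$ ($W{\left(S \right)} = \left(S^{2} + S S\right) + S = \left(S^{2} + S^{2}\right) + S = 2 S^{2} + S = S + 2 S^{2}$)
$c{\left(o \right)} = -7 + 3 \sqrt{o}$
$\left(\frac{W{\left(\left(-1 + 4\right) - 5 \right)}}{c{\left(17 \right)}}\right)^{2} = \left(\frac{\left(\left(-1 + 4\right) - 5\right) \left(1 + 2 \left(\left(-1 + 4\right) - 5\right)\right)}{-7 + 3 \sqrt{17}}\right)^{2} = \left(\frac{\left(3 - 5\right) \left(1 + 2 \left(3 - 5\right)\right)}{-7 + 3 \sqrt{17}}\right)^{2} = \left(\frac{\left(-2\right) \left(1 + 2 \left(-2\right)\right)}{-7 + 3 \sqrt{17}}\right)^{2} = \left(\frac{\left(-2\right) \left(1 - 4\right)}{-7 + 3 \sqrt{17}}\right)^{2} = \left(\frac{\left(-2\right) \left(-3\right)}{-7 + 3 \sqrt{17}}\right)^{2} = \left(\frac{6}{-7 + 3 \sqrt{17}}\right)^{2} = \frac{36}{\left(-7 + 3 \sqrt{17}\right)^{2}}$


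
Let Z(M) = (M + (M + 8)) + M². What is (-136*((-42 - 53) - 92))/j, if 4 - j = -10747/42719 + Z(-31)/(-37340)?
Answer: 40567281562720/6820548953 ≈ 5947.8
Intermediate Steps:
Z(M) = 8 + M² + 2*M (Z(M) = (M + (8 + M)) + M² = (8 + 2*M) + M² = 8 + M² + 2*M)
j = 6820548953/1595127460 (j = 4 - (-10747/42719 + (8 + (-31)² + 2*(-31))/(-37340)) = 4 - (-10747*1/42719 + (8 + 961 - 62)*(-1/37340)) = 4 - (-10747/42719 + 907*(-1/37340)) = 4 - (-10747/42719 - 907/37340) = 4 - 1*(-440039113/1595127460) = 4 + 440039113/1595127460 = 6820548953/1595127460 ≈ 4.2759)
(-136*((-42 - 53) - 92))/j = (-136*((-42 - 53) - 92))/(6820548953/1595127460) = -136*(-95 - 92)*(1595127460/6820548953) = -136*(-187)*(1595127460/6820548953) = 25432*(1595127460/6820548953) = 40567281562720/6820548953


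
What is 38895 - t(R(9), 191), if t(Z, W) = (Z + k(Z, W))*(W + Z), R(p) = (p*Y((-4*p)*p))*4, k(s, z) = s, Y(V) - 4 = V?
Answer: -260981265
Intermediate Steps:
Y(V) = 4 + V
R(p) = 4*p*(4 - 4*p²) (R(p) = (p*(4 + (-4*p)*p))*4 = (p*(4 - 4*p²))*4 = 4*p*(4 - 4*p²))
t(Z, W) = 2*Z*(W + Z) (t(Z, W) = (Z + Z)*(W + Z) = (2*Z)*(W + Z) = 2*Z*(W + Z))
38895 - t(R(9), 191) = 38895 - 2*16*9*(1 - 1*9²)*(191 + 16*9*(1 - 1*9²)) = 38895 - 2*16*9*(1 - 1*81)*(191 + 16*9*(1 - 1*81)) = 38895 - 2*16*9*(1 - 81)*(191 + 16*9*(1 - 81)) = 38895 - 2*16*9*(-80)*(191 + 16*9*(-80)) = 38895 - 2*(-11520)*(191 - 11520) = 38895 - 2*(-11520)*(-11329) = 38895 - 1*261020160 = 38895 - 261020160 = -260981265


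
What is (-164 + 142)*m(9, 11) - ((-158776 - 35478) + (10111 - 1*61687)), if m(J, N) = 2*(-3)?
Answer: 245962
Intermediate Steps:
m(J, N) = -6
(-164 + 142)*m(9, 11) - ((-158776 - 35478) + (10111 - 1*61687)) = (-164 + 142)*(-6) - ((-158776 - 35478) + (10111 - 1*61687)) = -22*(-6) - (-194254 + (10111 - 61687)) = 132 - (-194254 - 51576) = 132 - 1*(-245830) = 132 + 245830 = 245962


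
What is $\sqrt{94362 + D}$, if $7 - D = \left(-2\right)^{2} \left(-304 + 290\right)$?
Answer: $5 \sqrt{3777} \approx 307.29$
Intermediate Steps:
$D = 63$ ($D = 7 - \left(-2\right)^{2} \left(-304 + 290\right) = 7 - 4 \left(-14\right) = 7 - -56 = 7 + 56 = 63$)
$\sqrt{94362 + D} = \sqrt{94362 + 63} = \sqrt{94425} = 5 \sqrt{3777}$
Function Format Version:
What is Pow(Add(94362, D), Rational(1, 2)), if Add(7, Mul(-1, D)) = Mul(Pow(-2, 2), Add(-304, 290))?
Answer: Mul(5, Pow(3777, Rational(1, 2))) ≈ 307.29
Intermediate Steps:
D = 63 (D = Add(7, Mul(-1, Mul(Pow(-2, 2), Add(-304, 290)))) = Add(7, Mul(-1, Mul(4, -14))) = Add(7, Mul(-1, -56)) = Add(7, 56) = 63)
Pow(Add(94362, D), Rational(1, 2)) = Pow(Add(94362, 63), Rational(1, 2)) = Pow(94425, Rational(1, 2)) = Mul(5, Pow(3777, Rational(1, 2)))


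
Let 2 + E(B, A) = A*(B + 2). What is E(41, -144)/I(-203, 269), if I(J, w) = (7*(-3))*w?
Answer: 6194/5649 ≈ 1.0965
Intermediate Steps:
E(B, A) = -2 + A*(2 + B) (E(B, A) = -2 + A*(B + 2) = -2 + A*(2 + B))
I(J, w) = -21*w
E(41, -144)/I(-203, 269) = (-2 + 2*(-144) - 144*41)/((-21*269)) = (-2 - 288 - 5904)/(-5649) = -6194*(-1/5649) = 6194/5649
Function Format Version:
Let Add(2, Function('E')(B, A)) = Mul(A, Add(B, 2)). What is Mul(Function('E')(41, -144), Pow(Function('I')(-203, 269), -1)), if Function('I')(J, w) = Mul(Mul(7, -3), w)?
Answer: Rational(6194, 5649) ≈ 1.0965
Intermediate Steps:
Function('E')(B, A) = Add(-2, Mul(A, Add(2, B))) (Function('E')(B, A) = Add(-2, Mul(A, Add(B, 2))) = Add(-2, Mul(A, Add(2, B))))
Function('I')(J, w) = Mul(-21, w)
Mul(Function('E')(41, -144), Pow(Function('I')(-203, 269), -1)) = Mul(Add(-2, Mul(2, -144), Mul(-144, 41)), Pow(Mul(-21, 269), -1)) = Mul(Add(-2, -288, -5904), Pow(-5649, -1)) = Mul(-6194, Rational(-1, 5649)) = Rational(6194, 5649)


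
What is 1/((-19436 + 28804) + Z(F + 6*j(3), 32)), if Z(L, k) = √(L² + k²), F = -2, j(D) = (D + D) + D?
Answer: 1171/10969462 - √233/21938924 ≈ 0.00010606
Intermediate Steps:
j(D) = 3*D (j(D) = 2*D + D = 3*D)
1/((-19436 + 28804) + Z(F + 6*j(3), 32)) = 1/((-19436 + 28804) + √((-2 + 6*(3*3))² + 32²)) = 1/(9368 + √((-2 + 6*9)² + 1024)) = 1/(9368 + √((-2 + 54)² + 1024)) = 1/(9368 + √(52² + 1024)) = 1/(9368 + √(2704 + 1024)) = 1/(9368 + √3728) = 1/(9368 + 4*√233)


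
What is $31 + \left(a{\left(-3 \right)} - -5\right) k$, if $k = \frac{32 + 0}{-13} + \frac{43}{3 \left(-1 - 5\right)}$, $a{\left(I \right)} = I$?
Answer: $\frac{2492}{117} \approx 21.299$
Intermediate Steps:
$k = - \frac{1135}{234}$ ($k = 32 \left(- \frac{1}{13}\right) + \frac{43}{3 \left(-6\right)} = - \frac{32}{13} + \frac{43}{-18} = - \frac{32}{13} + 43 \left(- \frac{1}{18}\right) = - \frac{32}{13} - \frac{43}{18} = - \frac{1135}{234} \approx -4.8504$)
$31 + \left(a{\left(-3 \right)} - -5\right) k = 31 + \left(-3 - -5\right) \left(- \frac{1135}{234}\right) = 31 + \left(-3 + 5\right) \left(- \frac{1135}{234}\right) = 31 + 2 \left(- \frac{1135}{234}\right) = 31 - \frac{1135}{117} = \frac{2492}{117}$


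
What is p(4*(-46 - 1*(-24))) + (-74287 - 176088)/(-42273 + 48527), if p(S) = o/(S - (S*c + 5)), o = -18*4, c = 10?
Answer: -197495413/4921898 ≈ -40.126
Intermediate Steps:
o = -72
p(S) = -72/(-5 - 9*S) (p(S) = -72/(S - (S*10 + 5)) = -72/(S - (10*S + 5)) = -72/(S - (5 + 10*S)) = -72/(S + (-5 - 10*S)) = -72/(-5 - 9*S))
p(4*(-46 - 1*(-24))) + (-74287 - 176088)/(-42273 + 48527) = 72/(5 + 9*(4*(-46 - 1*(-24)))) + (-74287 - 176088)/(-42273 + 48527) = 72/(5 + 9*(4*(-46 + 24))) - 250375/6254 = 72/(5 + 9*(4*(-22))) - 250375*1/6254 = 72/(5 + 9*(-88)) - 250375/6254 = 72/(5 - 792) - 250375/6254 = 72/(-787) - 250375/6254 = 72*(-1/787) - 250375/6254 = -72/787 - 250375/6254 = -197495413/4921898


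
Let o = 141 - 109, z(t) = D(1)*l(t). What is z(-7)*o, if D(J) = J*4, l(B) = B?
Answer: -896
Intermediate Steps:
D(J) = 4*J
z(t) = 4*t (z(t) = (4*1)*t = 4*t)
o = 32
z(-7)*o = (4*(-7))*32 = -28*32 = -896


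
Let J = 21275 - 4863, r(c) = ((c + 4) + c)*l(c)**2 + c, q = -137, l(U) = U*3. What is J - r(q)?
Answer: 45625219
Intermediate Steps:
l(U) = 3*U
r(c) = c + 9*c**2*(4 + 2*c) (r(c) = ((c + 4) + c)*(3*c)**2 + c = ((4 + c) + c)*(9*c**2) + c = (4 + 2*c)*(9*c**2) + c = 9*c**2*(4 + 2*c) + c = c + 9*c**2*(4 + 2*c))
J = 16412
J - r(q) = 16412 - (-137)*(1 + 18*(-137)**2 + 36*(-137)) = 16412 - (-137)*(1 + 18*18769 - 4932) = 16412 - (-137)*(1 + 337842 - 4932) = 16412 - (-137)*332911 = 16412 - 1*(-45608807) = 16412 + 45608807 = 45625219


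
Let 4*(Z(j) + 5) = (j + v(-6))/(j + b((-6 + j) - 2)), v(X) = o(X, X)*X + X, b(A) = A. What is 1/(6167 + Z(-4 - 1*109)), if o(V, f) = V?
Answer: 936/5767715 ≈ 0.00016228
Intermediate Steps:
v(X) = X + X**2 (v(X) = X*X + X = X**2 + X = X + X**2)
Z(j) = -5 + (30 + j)/(4*(-8 + 2*j)) (Z(j) = -5 + ((j - 6*(1 - 6))/(j + ((-6 + j) - 2)))/4 = -5 + ((j - 6*(-5))/(j + (-8 + j)))/4 = -5 + ((j + 30)/(-8 + 2*j))/4 = -5 + ((30 + j)/(-8 + 2*j))/4 = -5 + (30 + j)/(4*(-8 + 2*j)))
1/(6167 + Z(-4 - 1*109)) = 1/(6167 + (190 - 39*(-4 - 1*109))/(8*(-4 + (-4 - 1*109)))) = 1/(6167 + (190 - 39*(-4 - 109))/(8*(-4 + (-4 - 109)))) = 1/(6167 + (190 - 39*(-113))/(8*(-4 - 113))) = 1/(6167 + (1/8)*(190 + 4407)/(-117)) = 1/(6167 + (1/8)*(-1/117)*4597) = 1/(6167 - 4597/936) = 1/(5767715/936) = 936/5767715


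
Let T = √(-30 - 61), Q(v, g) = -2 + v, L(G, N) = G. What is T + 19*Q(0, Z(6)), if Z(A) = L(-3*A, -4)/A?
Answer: -38 + I*√91 ≈ -38.0 + 9.5394*I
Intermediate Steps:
Z(A) = -3 (Z(A) = (-3*A)/A = -3)
T = I*√91 (T = √(-91) = I*√91 ≈ 9.5394*I)
T + 19*Q(0, Z(6)) = I*√91 + 19*(-2 + 0) = I*√91 + 19*(-2) = I*√91 - 38 = -38 + I*√91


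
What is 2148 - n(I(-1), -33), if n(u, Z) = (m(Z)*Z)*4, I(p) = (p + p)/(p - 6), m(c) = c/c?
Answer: 2280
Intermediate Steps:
m(c) = 1
I(p) = 2*p/(-6 + p) (I(p) = (2*p)/(-6 + p) = 2*p/(-6 + p))
n(u, Z) = 4*Z (n(u, Z) = (1*Z)*4 = Z*4 = 4*Z)
2148 - n(I(-1), -33) = 2148 - 4*(-33) = 2148 - 1*(-132) = 2148 + 132 = 2280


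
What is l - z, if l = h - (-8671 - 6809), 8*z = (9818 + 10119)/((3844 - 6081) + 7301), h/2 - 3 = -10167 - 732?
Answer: -255731681/40512 ≈ -6312.5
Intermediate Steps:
h = -21792 (h = 6 + 2*(-10167 - 732) = 6 + 2*(-10899) = 6 - 21798 = -21792)
z = 19937/40512 (z = ((9818 + 10119)/((3844 - 6081) + 7301))/8 = (19937/(-2237 + 7301))/8 = (19937/5064)/8 = (19937*(1/5064))/8 = (1/8)*(19937/5064) = 19937/40512 ≈ 0.49213)
l = -6312 (l = -21792 - (-8671 - 6809) = -21792 - 1*(-15480) = -21792 + 15480 = -6312)
l - z = -6312 - 1*19937/40512 = -6312 - 19937/40512 = -255731681/40512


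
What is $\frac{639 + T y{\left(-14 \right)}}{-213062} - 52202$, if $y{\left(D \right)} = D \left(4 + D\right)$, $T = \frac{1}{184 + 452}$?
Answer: $- \frac{884219921476}{16938429} \approx -52202.0$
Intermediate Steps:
$T = \frac{1}{636} \approx 0.0015723$
$\frac{639 + T y{\left(-14 \right)}}{-213062} - 52202 = \frac{639 + \frac{\left(-14\right) \left(4 - 14\right)}{636}}{-213062} - 52202 = \left(639 + \frac{\left(-14\right) \left(-10\right)}{636}\right) \left(- \frac{1}{213062}\right) - 52202 = \left(639 + \frac{1}{636} \cdot 140\right) \left(- \frac{1}{213062}\right) - 52202 = \left(639 + \frac{35}{159}\right) \left(- \frac{1}{213062}\right) - 52202 = \frac{101636}{159} \left(- \frac{1}{213062}\right) - 52202 = - \frac{50818}{16938429} - 52202 = - \frac{884219921476}{16938429}$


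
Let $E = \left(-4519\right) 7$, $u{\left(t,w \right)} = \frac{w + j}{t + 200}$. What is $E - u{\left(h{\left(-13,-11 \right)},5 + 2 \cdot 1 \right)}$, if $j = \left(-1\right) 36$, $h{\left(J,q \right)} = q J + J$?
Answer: $- \frac{10438861}{330} \approx -31633.0$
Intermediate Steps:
$h{\left(J,q \right)} = J + J q$ ($h{\left(J,q \right)} = J q + J = J + J q$)
$j = -36$
$u{\left(t,w \right)} = \frac{-36 + w}{200 + t}$ ($u{\left(t,w \right)} = \frac{w - 36}{t + 200} = \frac{-36 + w}{200 + t}$)
$E = -31633$
$E - u{\left(h{\left(-13,-11 \right)},5 + 2 \cdot 1 \right)} = -31633 - \frac{-36 + \left(5 + 2 \cdot 1\right)}{200 - 13 \left(1 - 11\right)} = -31633 - \frac{-36 + \left(5 + 2\right)}{200 - -130} = -31633 - \frac{-36 + 7}{200 + 130} = -31633 - \frac{1}{330} \left(-29\right) = -31633 - - \frac{29}{330} = -31633 + \frac{29}{330} = - \frac{10438861}{330}$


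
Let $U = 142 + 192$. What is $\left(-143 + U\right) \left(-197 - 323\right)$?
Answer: $-99320$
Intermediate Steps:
$U = 334$
$\left(-143 + U\right) \left(-197 - 323\right) = \left(-143 + 334\right) \left(-197 - 323\right) = 191 \left(-520\right) = -99320$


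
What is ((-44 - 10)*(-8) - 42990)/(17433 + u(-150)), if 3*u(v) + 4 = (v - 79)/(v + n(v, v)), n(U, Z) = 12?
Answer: -17619012/7216939 ≈ -2.4413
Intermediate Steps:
u(v) = -4/3 + (-79 + v)/(3*(12 + v)) (u(v) = -4/3 + ((v - 79)/(v + 12))/3 = -4/3 + ((-79 + v)/(12 + v))/3 = -4/3 + (-79 + v)/(3*(12 + v)))
((-44 - 10)*(-8) - 42990)/(17433 + u(-150)) = ((-44 - 10)*(-8) - 42990)/(17433 + (-127/3 - 1*(-150))/(12 - 150)) = (-54*(-8) - 42990)/(17433 + (-127/3 + 150)/(-138)) = (432 - 42990)/(17433 - 1/138*323/3) = -42558/(17433 - 323/414) = -42558/7216939/414 = -42558*414/7216939 = -17619012/7216939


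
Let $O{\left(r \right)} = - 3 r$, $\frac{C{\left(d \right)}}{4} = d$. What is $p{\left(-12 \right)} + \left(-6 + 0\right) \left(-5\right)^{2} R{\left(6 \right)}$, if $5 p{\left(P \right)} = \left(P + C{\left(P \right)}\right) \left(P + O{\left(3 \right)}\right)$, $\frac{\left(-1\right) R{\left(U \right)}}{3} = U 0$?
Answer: $252$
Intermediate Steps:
$C{\left(d \right)} = 4 d$
$R{\left(U \right)} = 0$ ($R{\left(U \right)} = - 3 U 0 = \left(-3\right) 0 = 0$)
$p{\left(P \right)} = P \left(-9 + P\right)$ ($p{\left(P \right)} = \frac{\left(P + 4 P\right) \left(P - 9\right)}{5} = \frac{5 P \left(P - 9\right)}{5} = \frac{5 P \left(-9 + P\right)}{5} = P \left(-9 + P\right)$)
$p{\left(-12 \right)} + \left(-6 + 0\right) \left(-5\right)^{2} R{\left(6 \right)} = - 12 \left(-9 - 12\right) + \left(-6 + 0\right) \left(-5\right)^{2} \cdot 0 = \left(-12\right) \left(-21\right) + \left(-6\right) 25 \cdot 0 = 252 - 0 = 252 + 0 = 252$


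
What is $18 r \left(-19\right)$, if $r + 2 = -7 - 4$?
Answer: $4446$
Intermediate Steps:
$r = -13$ ($r = -2 - 11 = -13$)
$18 r \left(-19\right) = 18 \left(-13\right) \left(-19\right) = \left(-234\right) \left(-19\right) = 4446$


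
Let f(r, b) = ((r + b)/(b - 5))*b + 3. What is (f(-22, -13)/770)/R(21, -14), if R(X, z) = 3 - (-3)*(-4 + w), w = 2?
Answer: 401/41580 ≈ 0.0096441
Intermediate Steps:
f(r, b) = 3 + b*(b + r)/(-5 + b) (f(r, b) = ((b + r)/(-5 + b))*b + 3 = b*(b + r)/(-5 + b) + 3 = 3 + b*(b + r)/(-5 + b))
R(X, z) = -3 (R(X, z) = 3 - (-3)*(-4 + 2) = 3 - (-3)*(-2) = 3 - 1*6 = 3 - 6 = -3)
(f(-22, -13)/770)/R(21, -14) = (((-15 + (-13)² + 3*(-13) - 13*(-22))/(-5 - 13))/770)/(-3) = (((-15 + 169 - 39 + 286)/(-18))*(1/770))*(-⅓) = (-1/18*401*(1/770))*(-⅓) = -401/18*1/770*(-⅓) = -401/13860*(-⅓) = 401/41580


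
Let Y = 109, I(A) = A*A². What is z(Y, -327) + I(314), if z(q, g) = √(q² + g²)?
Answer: 30959144 + 109*√10 ≈ 3.0959e+7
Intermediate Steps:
I(A) = A³
z(q, g) = √(g² + q²)
z(Y, -327) + I(314) = √((-327)² + 109²) + 314³ = √(106929 + 11881) + 30959144 = √118810 + 30959144 = 109*√10 + 30959144 = 30959144 + 109*√10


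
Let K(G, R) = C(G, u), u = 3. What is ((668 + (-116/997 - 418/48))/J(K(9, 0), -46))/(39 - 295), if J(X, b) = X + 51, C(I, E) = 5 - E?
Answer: -297599/6125568 ≈ -0.048583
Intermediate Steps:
K(G, R) = 2 (K(G, R) = 5 - 1*3 = 5 - 3 = 2)
J(X, b) = 51 + X
((668 + (-116/997 - 418/48))/J(K(9, 0), -46))/(39 - 295) = ((668 + (-116/997 - 418/48))/(51 + 2))/(39 - 295) = ((668 + (-116*1/997 - 418*1/48))/53)/(-256) = ((668 + (-116/997 - 209/24))*(1/53))*(-1/256) = ((668 - 211157/23928)*(1/53))*(-1/256) = ((15772747/23928)*(1/53))*(-1/256) = (297599/23928)*(-1/256) = -297599/6125568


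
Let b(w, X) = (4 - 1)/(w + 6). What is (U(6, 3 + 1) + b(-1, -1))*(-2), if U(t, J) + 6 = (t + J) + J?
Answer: -86/5 ≈ -17.200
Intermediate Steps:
U(t, J) = -6 + t + 2*J (U(t, J) = -6 + ((t + J) + J) = -6 + ((J + t) + J) = -6 + (t + 2*J) = -6 + t + 2*J)
b(w, X) = 3/(6 + w)
(U(6, 3 + 1) + b(-1, -1))*(-2) = ((-6 + 6 + 2*(3 + 1)) + 3/(6 - 1))*(-2) = ((-6 + 6 + 2*4) + 3/5)*(-2) = ((-6 + 6 + 8) + 3*(⅕))*(-2) = (8 + ⅗)*(-2) = (43/5)*(-2) = -86/5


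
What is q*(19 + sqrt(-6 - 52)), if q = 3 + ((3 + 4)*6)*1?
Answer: 855 + 45*I*sqrt(58) ≈ 855.0 + 342.71*I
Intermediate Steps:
q = 45 (q = 3 + (7*6)*1 = 3 + 42*1 = 3 + 42 = 45)
q*(19 + sqrt(-6 - 52)) = 45*(19 + sqrt(-6 - 52)) = 45*(19 + sqrt(-58)) = 45*(19 + I*sqrt(58)) = 855 + 45*I*sqrt(58)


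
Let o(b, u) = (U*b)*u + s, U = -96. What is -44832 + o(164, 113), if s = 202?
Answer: -1823702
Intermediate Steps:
o(b, u) = 202 - 96*b*u (o(b, u) = (-96*b)*u + 202 = -96*b*u + 202 = 202 - 96*b*u)
-44832 + o(164, 113) = -44832 + (202 - 96*164*113) = -44832 + (202 - 1779072) = -44832 - 1778870 = -1823702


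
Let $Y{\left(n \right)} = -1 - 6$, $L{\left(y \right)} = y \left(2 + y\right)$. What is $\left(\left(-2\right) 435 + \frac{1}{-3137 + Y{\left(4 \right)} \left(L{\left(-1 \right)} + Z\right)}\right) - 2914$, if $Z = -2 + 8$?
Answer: $- \frac{12002849}{3172} \approx -3784.0$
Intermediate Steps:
$Z = 6$
$Y{\left(n \right)} = -7$ ($Y{\left(n \right)} = -1 - 6 = -7$)
$\left(\left(-2\right) 435 + \frac{1}{-3137 + Y{\left(4 \right)} \left(L{\left(-1 \right)} + Z\right)}\right) - 2914 = \left(\left(-2\right) 435 + \frac{1}{-3137 - 7 \left(- (2 - 1) + 6\right)}\right) - 2914 = \left(-870 + \frac{1}{-3137 - 7 \left(\left(-1\right) 1 + 6\right)}\right) - 2914 = \left(-870 + \frac{1}{-3137 - 7 \left(-1 + 6\right)}\right) - 2914 = \left(-870 + \frac{1}{-3137 - 35}\right) - 2914 = \left(-870 + \frac{1}{-3172}\right) - 2914 = \left(-870 - \frac{1}{3172}\right) - 2914 = - \frac{2759641}{3172} - 2914 = - \frac{12002849}{3172}$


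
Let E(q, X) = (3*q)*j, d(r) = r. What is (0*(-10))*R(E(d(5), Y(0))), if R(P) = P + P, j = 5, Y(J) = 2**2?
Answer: 0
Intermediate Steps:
Y(J) = 4
E(q, X) = 15*q (E(q, X) = (3*q)*5 = 15*q)
R(P) = 2*P
(0*(-10))*R(E(d(5), Y(0))) = (0*(-10))*(2*(15*5)) = 0*(2*75) = 0*150 = 0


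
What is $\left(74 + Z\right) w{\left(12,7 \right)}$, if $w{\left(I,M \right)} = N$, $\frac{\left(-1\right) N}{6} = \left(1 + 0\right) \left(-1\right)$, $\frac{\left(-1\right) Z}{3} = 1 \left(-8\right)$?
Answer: $588$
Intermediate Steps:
$Z = 24$ ($Z = - 3 \cdot 1 \left(-8\right) = \left(-3\right) \left(-8\right) = 24$)
$N = 6$ ($N = - 6 \left(1 + 0\right) \left(-1\right) = - 6 \cdot 1 \left(-1\right) = \left(-6\right) \left(-1\right) = 6$)
$w{\left(I,M \right)} = 6$
$\left(74 + Z\right) w{\left(12,7 \right)} = \left(74 + 24\right) 6 = 98 \cdot 6 = 588$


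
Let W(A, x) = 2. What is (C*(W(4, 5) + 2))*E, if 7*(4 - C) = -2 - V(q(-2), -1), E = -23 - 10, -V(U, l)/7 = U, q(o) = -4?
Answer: -7656/7 ≈ -1093.7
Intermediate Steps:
V(U, l) = -7*U
E = -33
C = 58/7 (C = 4 - (-2 - (-7)*(-4))/7 = 4 - (-2 - 1*28)/7 = 4 - (-2 - 28)/7 = 4 - ⅐*(-30) = 4 + 30/7 = 58/7 ≈ 8.2857)
(C*(W(4, 5) + 2))*E = (58*(2 + 2)/7)*(-33) = ((58/7)*4)*(-33) = (232/7)*(-33) = -7656/7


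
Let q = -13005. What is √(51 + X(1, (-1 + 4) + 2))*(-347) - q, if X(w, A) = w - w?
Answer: 13005 - 347*√51 ≈ 10527.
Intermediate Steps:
X(w, A) = 0
√(51 + X(1, (-1 + 4) + 2))*(-347) - q = √(51 + 0)*(-347) - 1*(-13005) = √51*(-347) + 13005 = -347*√51 + 13005 = 13005 - 347*√51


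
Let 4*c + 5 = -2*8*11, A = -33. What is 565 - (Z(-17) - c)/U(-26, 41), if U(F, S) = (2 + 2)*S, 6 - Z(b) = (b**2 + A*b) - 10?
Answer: 373795/656 ≈ 569.81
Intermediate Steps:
Z(b) = 16 - b**2 + 33*b (Z(b) = 6 - ((b**2 - 33*b) - 10) = 6 - (-10 + b**2 - 33*b) = 6 + (10 - b**2 + 33*b) = 16 - b**2 + 33*b)
c = -181/4 (c = -5/4 + (-2*8*11)/4 = -5/4 + (-16*11)/4 = -5/4 + (1/4)*(-176) = -5/4 - 44 = -181/4 ≈ -45.250)
U(F, S) = 4*S
565 - (Z(-17) - c)/U(-26, 41) = 565 - ((16 - 1*(-17)**2 + 33*(-17)) - 1*(-181/4))/(4*41) = 565 - ((16 - 1*289 - 561) + 181/4)/164 = 565 - ((16 - 289 - 561) + 181/4)/164 = 565 - (-834 + 181/4)/164 = 565 - (-3155)/(4*164) = 565 - 1*(-3155/656) = 565 + 3155/656 = 373795/656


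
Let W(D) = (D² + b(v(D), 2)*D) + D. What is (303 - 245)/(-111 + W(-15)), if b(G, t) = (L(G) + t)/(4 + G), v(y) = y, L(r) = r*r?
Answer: 319/2247 ≈ 0.14197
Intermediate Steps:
L(r) = r²
b(G, t) = (t + G²)/(4 + G) (b(G, t) = (G² + t)/(4 + G) = (t + G²)/(4 + G))
W(D) = D + D² + D*(2 + D²)/(4 + D) (W(D) = (D² + ((2 + D²)/(4 + D))*D) + D = (D² + D*(2 + D²)/(4 + D)) + D = D + D² + D*(2 + D²)/(4 + D))
(303 - 245)/(-111 + W(-15)) = (303 - 245)/(-111 - 15*(6 + 2*(-15)² + 5*(-15))/(4 - 15)) = 58/(-111 - 15*(6 + 2*225 - 75)/(-11)) = 58/(-111 - 15*(-1/11)*(6 + 450 - 75)) = 58/(-111 - 15*(-1/11)*381) = 58/(-111 + 5715/11) = 58/(4494/11) = 58*(11/4494) = 319/2247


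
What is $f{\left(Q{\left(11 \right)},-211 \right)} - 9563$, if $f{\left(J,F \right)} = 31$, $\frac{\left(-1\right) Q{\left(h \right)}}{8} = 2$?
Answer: $-9532$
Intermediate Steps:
$Q{\left(h \right)} = -16$ ($Q{\left(h \right)} = \left(-8\right) 2 = -16$)
$f{\left(Q{\left(11 \right)},-211 \right)} - 9563 = 31 - 9563 = -9532$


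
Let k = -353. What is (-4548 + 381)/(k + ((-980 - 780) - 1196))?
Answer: 1389/1103 ≈ 1.2593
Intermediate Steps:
(-4548 + 381)/(k + ((-980 - 780) - 1196)) = (-4548 + 381)/(-353 + ((-980 - 780) - 1196)) = -4167/(-353 + (-1760 - 1196)) = -4167/(-353 - 2956) = -4167/(-3309) = -4167*(-1/3309) = 1389/1103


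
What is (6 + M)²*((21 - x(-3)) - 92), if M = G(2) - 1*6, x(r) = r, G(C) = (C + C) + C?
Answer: -2448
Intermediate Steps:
G(C) = 3*C (G(C) = 2*C + C = 3*C)
M = 0 (M = 3*2 - 1*6 = 6 - 6 = 0)
(6 + M)²*((21 - x(-3)) - 92) = (6 + 0)²*((21 - 1*(-3)) - 92) = 6²*((21 + 3) - 92) = 36*(24 - 92) = 36*(-68) = -2448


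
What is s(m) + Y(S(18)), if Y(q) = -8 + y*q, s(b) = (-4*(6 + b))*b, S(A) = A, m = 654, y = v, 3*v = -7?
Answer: -1726610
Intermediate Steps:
v = -7/3 (v = (⅓)*(-7) = -7/3 ≈ -2.3333)
y = -7/3 ≈ -2.3333
s(b) = b*(-24 - 4*b) (s(b) = (-24 - 4*b)*b = b*(-24 - 4*b))
Y(q) = -8 - 7*q/3
s(m) + Y(S(18)) = -4*654*(6 + 654) + (-8 - 7/3*18) = -4*654*660 + (-8 - 42) = -1726560 - 50 = -1726610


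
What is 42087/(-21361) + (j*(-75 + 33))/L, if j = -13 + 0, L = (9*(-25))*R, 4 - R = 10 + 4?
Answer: -13838774/8010375 ≈ -1.7276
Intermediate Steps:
R = -10 (R = 4 - (10 + 4) = 4 - 1*14 = 4 - 14 = -10)
L = 2250 (L = (9*(-25))*(-10) = -225*(-10) = 2250)
j = -13
42087/(-21361) + (j*(-75 + 33))/L = 42087/(-21361) - 13*(-75 + 33)/2250 = 42087*(-1/21361) - 13*(-42)*(1/2250) = -42087/21361 + 546*(1/2250) = -42087/21361 + 91/375 = -13838774/8010375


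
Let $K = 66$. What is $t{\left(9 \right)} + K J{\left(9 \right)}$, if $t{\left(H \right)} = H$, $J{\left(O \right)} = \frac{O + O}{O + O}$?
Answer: $75$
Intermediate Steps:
$J{\left(O \right)} = 1$ ($J{\left(O \right)} = \frac{2 O}{2 O} = 2 O \frac{1}{2 O} = 1$)
$t{\left(9 \right)} + K J{\left(9 \right)} = 9 + 66 \cdot 1 = 9 + 66 = 75$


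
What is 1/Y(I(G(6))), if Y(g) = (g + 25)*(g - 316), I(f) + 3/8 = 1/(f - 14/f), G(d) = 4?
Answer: -64/535695 ≈ -0.00011947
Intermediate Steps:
I(f) = -3/8 + 1/(f - 14/f)
Y(g) = (-316 + g)*(25 + g) (Y(g) = (25 + g)*(-316 + g) = (-316 + g)*(25 + g))
1/Y(I(G(6))) = 1/(-7900 + ((42 - 3*4² + 8*4)/(8*(-14 + 4²)))² - 291*(42 - 3*4² + 8*4)/(8*(-14 + 4²))) = 1/(-7900 + ((42 - 3*16 + 32)/(8*(-14 + 16)))² - 291*(42 - 3*16 + 32)/(8*(-14 + 16))) = 1/(-7900 + ((⅛)*(42 - 48 + 32)/2)² - 291*(42 - 48 + 32)/(8*2)) = 1/(-7900 + ((⅛)*(½)*26)² - 291*26/(8*2)) = 1/(-7900 + (13/8)² - 291*13/8) = 1/(-7900 + 169/64 - 3783/8) = 1/(-535695/64) = -64/535695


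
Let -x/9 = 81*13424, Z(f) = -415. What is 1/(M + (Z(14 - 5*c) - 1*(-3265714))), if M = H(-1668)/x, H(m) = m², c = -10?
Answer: 67959/221906435420 ≈ 3.0625e-7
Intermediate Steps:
x = -9786096 (x = -729*13424 = -9*1087344 = -9786096)
M = -19321/67959 (M = (-1668)²/(-9786096) = 2782224*(-1/9786096) = -19321/67959 ≈ -0.28430)
1/(M + (Z(14 - 5*c) - 1*(-3265714))) = 1/(-19321/67959 + (-415 - 1*(-3265714))) = 1/(-19321/67959 + (-415 + 3265714)) = 1/(-19321/67959 + 3265299) = 1/(221906435420/67959) = 67959/221906435420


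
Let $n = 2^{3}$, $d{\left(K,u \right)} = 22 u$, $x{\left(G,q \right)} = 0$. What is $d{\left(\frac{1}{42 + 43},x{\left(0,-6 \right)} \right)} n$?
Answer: $0$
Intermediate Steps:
$n = 8$
$d{\left(\frac{1}{42 + 43},x{\left(0,-6 \right)} \right)} n = 22 \cdot 0 \cdot 8 = 0 \cdot 8 = 0$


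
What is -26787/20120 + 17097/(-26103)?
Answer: -347737567/175064120 ≈ -1.9863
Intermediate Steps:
-26787/20120 + 17097/(-26103) = -26787*1/20120 + 17097*(-1/26103) = -26787/20120 - 5699/8701 = -347737567/175064120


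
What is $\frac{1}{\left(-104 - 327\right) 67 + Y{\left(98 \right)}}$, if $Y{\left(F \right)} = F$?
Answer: $- \frac{1}{28779} \approx -3.4748 \cdot 10^{-5}$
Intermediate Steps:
$\frac{1}{\left(-104 - 327\right) 67 + Y{\left(98 \right)}} = \frac{1}{\left(-104 - 327\right) 67 + 98} = \frac{1}{\left(-431\right) 67 + 98} = \frac{1}{-28877 + 98} = \frac{1}{-28779} = - \frac{1}{28779}$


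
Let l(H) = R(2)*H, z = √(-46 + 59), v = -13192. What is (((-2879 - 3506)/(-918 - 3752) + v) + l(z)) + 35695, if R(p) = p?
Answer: 21019079/934 + 2*√13 ≈ 22512.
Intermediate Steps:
z = √13 ≈ 3.6056
l(H) = 2*H
(((-2879 - 3506)/(-918 - 3752) + v) + l(z)) + 35695 = (((-2879 - 3506)/(-918 - 3752) - 13192) + 2*√13) + 35695 = ((-6385/(-4670) - 13192) + 2*√13) + 35695 = ((-6385*(-1/4670) - 13192) + 2*√13) + 35695 = ((1277/934 - 13192) + 2*√13) + 35695 = (-12320051/934 + 2*√13) + 35695 = 21019079/934 + 2*√13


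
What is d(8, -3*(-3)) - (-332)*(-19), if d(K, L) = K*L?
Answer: -6236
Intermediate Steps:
d(8, -3*(-3)) - (-332)*(-19) = 8*(-3*(-3)) - (-332)*(-19) = 8*9 - 83*76 = 72 - 6308 = -6236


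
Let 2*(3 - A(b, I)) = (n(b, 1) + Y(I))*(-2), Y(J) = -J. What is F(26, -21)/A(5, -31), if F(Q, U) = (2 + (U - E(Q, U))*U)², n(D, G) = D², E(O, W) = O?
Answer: 978121/59 ≈ 16578.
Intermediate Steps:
F(Q, U) = (2 + U*(U - Q))² (F(Q, U) = (2 + (U - Q)*U)² = (2 + U*(U - Q))²)
A(b, I) = 3 + b² - I (A(b, I) = 3 - (b² - I)*(-2)/2 = 3 - (-2*b² + 2*I)/2 = 3 + (b² - I) = 3 + b² - I)
F(26, -21)/A(5, -31) = (2 + (-21)² - 1*26*(-21))²/(3 + 5² - 1*(-31)) = (2 + 441 + 546)²/(3 + 25 + 31) = 989²/59 = 978121*(1/59) = 978121/59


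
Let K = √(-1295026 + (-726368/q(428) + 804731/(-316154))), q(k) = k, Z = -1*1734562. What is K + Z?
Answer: -1734562 + 7*I*√30284258483276077686/33828478 ≈ -1.7346e+6 + 1138.7*I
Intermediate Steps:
Z = -1734562
K = 7*I*√30284258483276077686/33828478 (K = √(-1295026 + (-726368/428 + 804731/(-316154))) = √(-1295026 + (-726368*1/428 + 804731*(-1/316154))) = √(-1295026 + (-181592/107 - 804731/316154)) = √(-1295026 - 57497143385/33828478) = √(-43866255693813/33828478) = 7*I*√30284258483276077686/33828478 ≈ 1138.7*I)
K + Z = 7*I*√30284258483276077686/33828478 - 1734562 = -1734562 + 7*I*√30284258483276077686/33828478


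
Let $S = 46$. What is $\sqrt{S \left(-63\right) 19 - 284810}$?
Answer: $4 i \sqrt{21242} \approx 582.99 i$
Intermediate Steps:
$\sqrt{S \left(-63\right) 19 - 284810} = \sqrt{46 \left(-63\right) 19 - 284810} = \sqrt{\left(-2898\right) 19 - 284810} = \sqrt{-55062 - 284810} = \sqrt{-339872} = 4 i \sqrt{21242}$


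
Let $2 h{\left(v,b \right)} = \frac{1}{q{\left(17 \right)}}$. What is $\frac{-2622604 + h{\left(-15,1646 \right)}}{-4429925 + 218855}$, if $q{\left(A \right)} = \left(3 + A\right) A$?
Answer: $\frac{1783370719}{2863527600} \approx 0.62279$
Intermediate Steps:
$q{\left(A \right)} = A \left(3 + A\right)$
$h{\left(v,b \right)} = \frac{1}{680}$ ($h{\left(v,b \right)} = \frac{1}{2 \cdot 17 \left(3 + 17\right)} = \frac{1}{2 \cdot 17 \cdot 20} = \frac{1}{2 \cdot 340} = \frac{1}{2} \cdot \frac{1}{340} = \frac{1}{680}$)
$\frac{-2622604 + h{\left(-15,1646 \right)}}{-4429925 + 218855} = \frac{-2622604 + \frac{1}{680}}{-4429925 + 218855} = - \frac{1783370719}{680 \left(-4211070\right)} = \left(- \frac{1783370719}{680}\right) \left(- \frac{1}{4211070}\right) = \frac{1783370719}{2863527600}$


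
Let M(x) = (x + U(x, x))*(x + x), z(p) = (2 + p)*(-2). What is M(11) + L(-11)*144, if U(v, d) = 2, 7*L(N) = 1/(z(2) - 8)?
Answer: 1993/7 ≈ 284.71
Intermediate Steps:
z(p) = -4 - 2*p
L(N) = -1/112 (L(N) = 1/(7*((-4 - 2*2) - 8)) = 1/(7*((-4 - 4) - 8)) = 1/(7*(-8 - 8)) = (⅐)/(-16) = (⅐)*(-1/16) = -1/112)
M(x) = 2*x*(2 + x) (M(x) = (x + 2)*(x + x) = (2 + x)*(2*x) = 2*x*(2 + x))
M(11) + L(-11)*144 = 2*11*(2 + 11) - 1/112*144 = 2*11*13 - 9/7 = 286 - 9/7 = 1993/7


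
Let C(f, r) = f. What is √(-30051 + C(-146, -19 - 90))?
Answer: I*√30197 ≈ 173.77*I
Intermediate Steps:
√(-30051 + C(-146, -19 - 90)) = √(-30051 - 146) = √(-30197) = I*√30197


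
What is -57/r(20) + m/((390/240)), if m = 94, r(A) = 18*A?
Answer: 89993/1560 ≈ 57.688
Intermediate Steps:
-57/r(20) + m/((390/240)) = -57/(18*20) + 94/((390/240)) = -57/360 + 94/((390*(1/240))) = -57*1/360 + 94/(13/8) = -19/120 + 94*(8/13) = -19/120 + 752/13 = 89993/1560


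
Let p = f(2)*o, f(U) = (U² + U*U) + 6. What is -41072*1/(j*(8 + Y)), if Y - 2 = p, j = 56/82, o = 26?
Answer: -12382/77 ≈ -160.81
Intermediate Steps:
f(U) = 6 + 2*U² (f(U) = (U² + U²) + 6 = 2*U² + 6 = 6 + 2*U²)
j = 28/41 (j = 56*(1/82) = 28/41 ≈ 0.68293)
p = 364 (p = (6 + 2*2²)*26 = (6 + 2*4)*26 = (6 + 8)*26 = 14*26 = 364)
Y = 366 (Y = 2 + 364 = 366)
-41072*1/(j*(8 + Y)) = -41072*41/(28*(8 + 366)) = -41072/(374*(28/41)) = -41072/10472/41 = -41072*41/10472 = -12382/77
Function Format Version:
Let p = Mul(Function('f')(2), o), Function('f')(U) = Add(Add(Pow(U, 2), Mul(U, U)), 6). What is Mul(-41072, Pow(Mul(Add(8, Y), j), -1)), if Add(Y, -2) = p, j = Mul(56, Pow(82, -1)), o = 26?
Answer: Rational(-12382, 77) ≈ -160.81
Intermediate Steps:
Function('f')(U) = Add(6, Mul(2, Pow(U, 2))) (Function('f')(U) = Add(Add(Pow(U, 2), Pow(U, 2)), 6) = Add(Mul(2, Pow(U, 2)), 6) = Add(6, Mul(2, Pow(U, 2))))
j = Rational(28, 41) (j = Mul(56, Rational(1, 82)) = Rational(28, 41) ≈ 0.68293)
p = 364 (p = Mul(Add(6, Mul(2, Pow(2, 2))), 26) = Mul(Add(6, Mul(2, 4)), 26) = Mul(Add(6, 8), 26) = Mul(14, 26) = 364)
Y = 366 (Y = Add(2, 364) = 366)
Mul(-41072, Pow(Mul(Add(8, Y), j), -1)) = Mul(-41072, Pow(Mul(Add(8, 366), Rational(28, 41)), -1)) = Mul(-41072, Pow(Mul(374, Rational(28, 41)), -1)) = Mul(-41072, Pow(Rational(10472, 41), -1)) = Mul(-41072, Rational(41, 10472)) = Rational(-12382, 77)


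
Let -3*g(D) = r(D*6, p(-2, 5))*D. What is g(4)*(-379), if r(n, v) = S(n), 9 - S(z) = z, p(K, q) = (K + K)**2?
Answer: -7580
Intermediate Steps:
p(K, q) = 4*K**2 (p(K, q) = (2*K)**2 = 4*K**2)
S(z) = 9 - z
r(n, v) = 9 - n
g(D) = -D*(9 - 6*D)/3 (g(D) = -(9 - D*6)*D/3 = -(9 - 6*D)*D/3 = -D*(9 - 6*D)/3)
g(4)*(-379) = (4*(-3 + 2*4))*(-379) = (4*(-3 + 8))*(-379) = (4*5)*(-379) = 20*(-379) = -7580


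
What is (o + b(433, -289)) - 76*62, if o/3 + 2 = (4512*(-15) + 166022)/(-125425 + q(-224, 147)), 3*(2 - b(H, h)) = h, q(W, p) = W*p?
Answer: -2195499305/475059 ≈ -4621.5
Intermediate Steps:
b(H, h) = 2 - h/3
o = -1245144/158353 (o = -6 + 3*((4512*(-15) + 166022)/(-125425 - 224*147)) = -6 + 3*((-67680 + 166022)/(-125425 - 32928)) = -6 + 3*(98342/(-158353)) = -6 + 3*(98342*(-1/158353)) = -6 + 3*(-98342/158353) = -6 - 295026/158353 = -1245144/158353 ≈ -7.8631)
(o + b(433, -289)) - 76*62 = (-1245144/158353 + (2 - ⅓*(-289))) - 76*62 = (-1245144/158353 + (2 + 289/3)) - 4712 = (-1245144/158353 + 295/3) - 4712 = 42978703/475059 - 4712 = -2195499305/475059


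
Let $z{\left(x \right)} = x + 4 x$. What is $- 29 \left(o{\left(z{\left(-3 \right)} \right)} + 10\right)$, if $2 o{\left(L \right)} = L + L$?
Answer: $145$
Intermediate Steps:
$z{\left(x \right)} = 5 x$
$o{\left(L \right)} = L$ ($o{\left(L \right)} = \frac{L + L}{2} = \frac{2 L}{2} = L$)
$- 29 \left(o{\left(z{\left(-3 \right)} \right)} + 10\right) = - 29 \left(5 \left(-3\right) + 10\right) = - 29 \left(-15 + 10\right) = \left(-29\right) \left(-5\right) = 145$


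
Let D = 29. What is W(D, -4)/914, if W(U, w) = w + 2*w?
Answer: -6/457 ≈ -0.013129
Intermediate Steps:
W(U, w) = 3*w
W(D, -4)/914 = (3*(-4))/914 = -12*1/914 = -6/457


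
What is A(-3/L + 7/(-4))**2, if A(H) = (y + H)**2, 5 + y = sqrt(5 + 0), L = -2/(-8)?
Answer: 34347025/256 - 427875*sqrt(5)/16 ≈ 74371.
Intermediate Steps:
L = 1/4 (L = -2*(-1/8) = 1/4 ≈ 0.25000)
y = -5 + sqrt(5) (y = -5 + sqrt(5 + 0) = -5 + sqrt(5) ≈ -2.7639)
A(H) = (-5 + H + sqrt(5))**2 (A(H) = ((-5 + sqrt(5)) + H)**2 = (-5 + H + sqrt(5))**2)
A(-3/L + 7/(-4))**2 = ((-5 + (-3/1/4 + 7/(-4)) + sqrt(5))**2)**2 = ((-5 + (-3*4 + 7*(-1/4)) + sqrt(5))**2)**2 = ((-5 + (-12 - 7/4) + sqrt(5))**2)**2 = ((-5 - 55/4 + sqrt(5))**2)**2 = ((-75/4 + sqrt(5))**2)**2 = (-75/4 + sqrt(5))**4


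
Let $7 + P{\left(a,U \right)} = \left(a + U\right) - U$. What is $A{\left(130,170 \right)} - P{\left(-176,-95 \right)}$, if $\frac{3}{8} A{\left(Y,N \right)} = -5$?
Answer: $\frac{509}{3} \approx 169.67$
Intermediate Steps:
$A{\left(Y,N \right)} = - \frac{40}{3}$ ($A{\left(Y,N \right)} = \frac{8}{3} \left(-5\right) = - \frac{40}{3}$)
$P{\left(a,U \right)} = -7 + a$ ($P{\left(a,U \right)} = -7 + \left(\left(a + U\right) - U\right) = -7 + \left(\left(U + a\right) - U\right) = -7 + a$)
$A{\left(130,170 \right)} - P{\left(-176,-95 \right)} = - \frac{40}{3} - \left(-7 - 176\right) = - \frac{40}{3} - -183 = - \frac{40}{3} + 183 = \frac{509}{3}$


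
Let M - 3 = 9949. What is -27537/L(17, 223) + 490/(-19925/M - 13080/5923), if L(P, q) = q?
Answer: -2655069473603/11069181901 ≈ -239.86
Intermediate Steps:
M = 9952 (M = 3 + 9949 = 9952)
-27537/L(17, 223) + 490/(-19925/M - 13080/5923) = -27537/223 + 490/(-19925/9952 - 13080/5923) = -27537/223 + 490/(-248187935/58945696) = -27537/223 + 490*(-58945696/248187935) = -27537/223 - 5776678208/49637587 = -2655069473603/11069181901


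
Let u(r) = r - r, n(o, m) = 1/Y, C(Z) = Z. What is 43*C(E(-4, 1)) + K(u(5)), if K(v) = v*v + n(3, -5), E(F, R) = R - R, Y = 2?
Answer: ½ ≈ 0.50000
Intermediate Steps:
E(F, R) = 0
n(o, m) = ½ (n(o, m) = 1/2 = ½)
u(r) = 0
K(v) = ½ + v² (K(v) = v*v + ½ = v² + ½ = ½ + v²)
43*C(E(-4, 1)) + K(u(5)) = 43*0 + (½ + 0²) = 0 + (½ + 0) = 0 + ½ = ½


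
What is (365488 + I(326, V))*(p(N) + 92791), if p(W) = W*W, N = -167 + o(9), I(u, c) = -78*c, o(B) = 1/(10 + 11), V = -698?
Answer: 22345785665044/441 ≈ 5.0671e+10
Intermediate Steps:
o(B) = 1/21
N = -3506/21 (N = -167 + 1/21 = -3506/21 ≈ -166.95)
p(W) = W**2
(365488 + I(326, V))*(p(N) + 92791) = (365488 - 78*(-698))*((-3506/21)**2 + 92791) = (365488 + 54444)*(12292036/441 + 92791) = 419932*(53212867/441) = 22345785665044/441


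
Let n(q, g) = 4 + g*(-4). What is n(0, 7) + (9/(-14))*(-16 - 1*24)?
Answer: 12/7 ≈ 1.7143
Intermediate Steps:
n(q, g) = 4 - 4*g
n(0, 7) + (9/(-14))*(-16 - 1*24) = (4 - 4*7) + (9/(-14))*(-16 - 1*24) = (4 - 28) + (9*(-1/14))*(-16 - 24) = -24 - 9/14*(-40) = -24 + 180/7 = 12/7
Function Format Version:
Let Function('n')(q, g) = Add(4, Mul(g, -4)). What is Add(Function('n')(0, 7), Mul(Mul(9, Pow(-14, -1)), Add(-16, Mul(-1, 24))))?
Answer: Rational(12, 7) ≈ 1.7143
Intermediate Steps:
Function('n')(q, g) = Add(4, Mul(-4, g))
Add(Function('n')(0, 7), Mul(Mul(9, Pow(-14, -1)), Add(-16, Mul(-1, 24)))) = Add(Add(4, Mul(-4, 7)), Mul(Mul(9, Pow(-14, -1)), Add(-16, Mul(-1, 24)))) = Add(Add(4, -28), Mul(Mul(9, Rational(-1, 14)), Add(-16, -24))) = Add(-24, Mul(Rational(-9, 14), -40)) = Add(-24, Rational(180, 7)) = Rational(12, 7)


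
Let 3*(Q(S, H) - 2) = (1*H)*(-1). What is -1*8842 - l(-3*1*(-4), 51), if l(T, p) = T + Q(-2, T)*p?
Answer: -8752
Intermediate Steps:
Q(S, H) = 2 - H/3 (Q(S, H) = 2 + ((1*H)*(-1))/3 = 2 + (H*(-1))/3 = 2 + (-H)/3 = 2 - H/3)
l(T, p) = T + p*(2 - T/3) (l(T, p) = T + (2 - T/3)*p = T + p*(2 - T/3))
-1*8842 - l(-3*1*(-4), 51) = -1*8842 - (-3*1*(-4) - ⅓*51*(-6 - 3*1*(-4))) = -8842 - (-3*(-4) - ⅓*51*(-6 - 3*(-4))) = -8842 - (12 - ⅓*51*(-6 + 12)) = -8842 - (12 - ⅓*51*6) = -8842 - (12 - 102) = -8842 - 1*(-90) = -8842 + 90 = -8752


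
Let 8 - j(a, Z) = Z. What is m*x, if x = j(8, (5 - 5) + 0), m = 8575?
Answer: 68600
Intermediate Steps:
j(a, Z) = 8 - Z
x = 8 (x = 8 - ((5 - 5) + 0) = 8 - (0 + 0) = 8 - 1*0 = 8 + 0 = 8)
m*x = 8575*8 = 68600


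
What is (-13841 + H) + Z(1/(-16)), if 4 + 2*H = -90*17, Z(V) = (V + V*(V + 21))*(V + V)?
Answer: -29916833/2048 ≈ -14608.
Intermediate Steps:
Z(V) = 2*V*(V + V*(21 + V)) (Z(V) = (V + V*(21 + V))*(2*V) = 2*V*(V + V*(21 + V)))
H = -767 (H = -2 + (-90*17)/2 = -2 + (½)*(-1530) = -2 - 765 = -767)
(-13841 + H) + Z(1/(-16)) = (-13841 - 767) + 2*(1/(-16))²*(22 + 1/(-16)) = -14608 + 2*(-1/16)²*(22 - 1/16) = -14608 + 2*(1/256)*(351/16) = -14608 + 351/2048 = -29916833/2048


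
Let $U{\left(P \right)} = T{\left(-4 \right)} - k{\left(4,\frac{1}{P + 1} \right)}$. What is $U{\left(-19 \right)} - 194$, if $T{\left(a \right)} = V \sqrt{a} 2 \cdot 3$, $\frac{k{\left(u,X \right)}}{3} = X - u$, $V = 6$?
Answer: $- \frac{1091}{6} + 72 i \approx -181.83 + 72.0 i$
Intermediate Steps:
$k{\left(u,X \right)} = - 3 u + 3 X$ ($k{\left(u,X \right)} = 3 \left(X - u\right) = - 3 u + 3 X$)
$T{\left(a \right)} = 36 \sqrt{a}$ ($T{\left(a \right)} = 6 \sqrt{a} 2 \cdot 3 = 12 \sqrt{a} 3 = 36 \sqrt{a}$)
$U{\left(P \right)} = 12 - \frac{3}{1 + P} + 72 i$ ($U{\left(P \right)} = 36 \sqrt{-4} - \left(\left(-3\right) 4 + \frac{3}{P + 1}\right) = 36 \cdot 2 i - \left(-12 + \frac{3}{1 + P}\right) = 72 i + \left(12 - \frac{3}{1 + P}\right) = 12 - \frac{3}{1 + P} + 72 i$)
$U{\left(-19 \right)} - 194 = \frac{3 \left(-1 + 4 \left(1 - 19\right) \left(1 + 6 i\right)\right)}{1 - 19} - 194 = \frac{3 \left(-1 + 4 \left(-18\right) \left(1 + 6 i\right)\right)}{-18} - 194 = 3 \left(- \frac{1}{18}\right) \left(-1 - \left(72 + 432 i\right)\right) - 194 = 3 \left(- \frac{1}{18}\right) \left(-73 - 432 i\right) - 194 = \left(\frac{73}{6} + 72 i\right) - 194 = - \frac{1091}{6} + 72 i$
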